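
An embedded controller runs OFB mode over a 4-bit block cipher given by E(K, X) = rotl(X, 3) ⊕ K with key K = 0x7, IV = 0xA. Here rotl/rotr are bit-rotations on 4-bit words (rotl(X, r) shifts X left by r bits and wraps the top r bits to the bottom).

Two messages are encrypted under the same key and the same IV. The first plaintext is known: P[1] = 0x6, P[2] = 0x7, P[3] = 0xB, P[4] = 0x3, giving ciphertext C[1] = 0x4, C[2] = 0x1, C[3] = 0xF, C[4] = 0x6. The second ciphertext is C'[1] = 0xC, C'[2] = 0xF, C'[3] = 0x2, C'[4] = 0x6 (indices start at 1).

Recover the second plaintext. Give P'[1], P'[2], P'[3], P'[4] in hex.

In OFB with a reused IV, both messages share the same keystream S_i, so C_i ⊕ C'_i = P_i ⊕ P'_i and thus P'_i = P_i ⊕ C_i ⊕ C'_i.
P'[1]: 0x6 ⊕ 0x4 ⊕ 0xC = 0xE.
P'[2]: 0x7 ⊕ 0x1 ⊕ 0xF = 0x9.
P'[3]: 0xB ⊕ 0xF ⊕ 0x2 = 0x6.
P'[4]: 0x3 ⊕ 0x6 ⊕ 0x6 = 0x3.

P'[1] = 0xE, P'[2] = 0x9, P'[3] = 0x6, P'[4] = 0x3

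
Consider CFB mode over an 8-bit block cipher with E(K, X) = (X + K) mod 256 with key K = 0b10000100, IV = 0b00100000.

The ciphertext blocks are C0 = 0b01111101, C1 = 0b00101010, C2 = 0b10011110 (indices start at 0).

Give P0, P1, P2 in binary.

CFB decryption: P_i = C_i ⊕ E(K, C_{i−1}), with C_{−1} = IV.
P0: E(K, 0b00100000) = 0b10100100; 0b01111101 ⊕ 0b10100100 = 0b11011001.
P1: E(K, 0b01111101) = 0b00000001; 0b00101010 ⊕ 0b00000001 = 0b00101011.
P2: E(K, 0b00101010) = 0b10101110; 0b10011110 ⊕ 0b10101110 = 0b00110000.

P0 = 0b11011001, P1 = 0b00101011, P2 = 0b00110000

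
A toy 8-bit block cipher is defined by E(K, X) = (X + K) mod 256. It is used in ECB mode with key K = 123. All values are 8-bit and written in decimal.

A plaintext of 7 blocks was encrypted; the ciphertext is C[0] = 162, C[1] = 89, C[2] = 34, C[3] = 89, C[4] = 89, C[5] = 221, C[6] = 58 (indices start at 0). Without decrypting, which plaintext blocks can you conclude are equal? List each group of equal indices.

ECB encrypts each block independently with the same key, so equal ciphertext blocks imply equal plaintext blocks.
C[1] = C[3] = C[4] = 89, so P[1] = P[3] = P[4].

P[1] = P[3] = P[4]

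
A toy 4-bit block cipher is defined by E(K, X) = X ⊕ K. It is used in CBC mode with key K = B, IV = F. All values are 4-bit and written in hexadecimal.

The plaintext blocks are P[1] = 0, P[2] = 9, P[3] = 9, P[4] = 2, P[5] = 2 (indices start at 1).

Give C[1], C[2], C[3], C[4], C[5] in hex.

C[1] = 4, C[2] = 6, C[3] = 4, C[4] = D, C[5] = 4

CBC encryption: C_i = E(K, P_i ⊕ C_{i−1}), with C_{0} = IV.
C[1]: P[1] ⊕ F = F; E(K, F) = 4.
C[2]: P[2] ⊕ 4 = D; E(K, D) = 6.
C[3]: P[3] ⊕ 6 = F; E(K, F) = 4.
C[4]: P[4] ⊕ 4 = 6; E(K, 6) = D.
C[5]: P[5] ⊕ D = F; E(K, F) = 4.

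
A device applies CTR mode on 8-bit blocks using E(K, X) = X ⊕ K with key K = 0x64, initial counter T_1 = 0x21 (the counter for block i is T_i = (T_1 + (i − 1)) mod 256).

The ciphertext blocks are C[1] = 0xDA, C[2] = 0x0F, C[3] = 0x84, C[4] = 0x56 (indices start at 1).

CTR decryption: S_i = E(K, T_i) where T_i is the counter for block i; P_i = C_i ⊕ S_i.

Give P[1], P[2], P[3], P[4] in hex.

P[1] = 0x9F, P[2] = 0x49, P[3] = 0xC3, P[4] = 0x16

P[1]: T = 0x21, S = E(K, T) = 0x45; 0xDA ⊕ 0x45 = 0x9F.
P[2]: T = 0x22, S = E(K, T) = 0x46; 0x0F ⊕ 0x46 = 0x49.
P[3]: T = 0x23, S = E(K, T) = 0x47; 0x84 ⊕ 0x47 = 0xC3.
P[4]: T = 0x24, S = E(K, T) = 0x40; 0x56 ⊕ 0x40 = 0x16.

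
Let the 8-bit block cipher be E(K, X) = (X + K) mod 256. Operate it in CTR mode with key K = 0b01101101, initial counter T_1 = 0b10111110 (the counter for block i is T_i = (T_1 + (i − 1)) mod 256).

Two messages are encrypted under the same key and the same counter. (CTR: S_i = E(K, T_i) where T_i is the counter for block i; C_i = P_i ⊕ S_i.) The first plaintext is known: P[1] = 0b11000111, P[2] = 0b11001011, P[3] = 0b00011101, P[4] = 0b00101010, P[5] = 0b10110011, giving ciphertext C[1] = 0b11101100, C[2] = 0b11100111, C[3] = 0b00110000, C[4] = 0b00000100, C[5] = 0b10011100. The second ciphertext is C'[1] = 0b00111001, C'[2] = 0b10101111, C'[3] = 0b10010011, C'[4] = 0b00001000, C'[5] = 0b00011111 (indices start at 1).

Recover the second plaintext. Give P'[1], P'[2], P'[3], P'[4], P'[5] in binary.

P'[1] = 0b00010010, P'[2] = 0b10000011, P'[3] = 0b10111110, P'[4] = 0b00100110, P'[5] = 0b00110000

In CTR with a reused counter, both messages share the same keystream S_i, so C_i ⊕ C'_i = P_i ⊕ P'_i and thus P'_i = P_i ⊕ C_i ⊕ C'_i.
P'[1]: 0b11000111 ⊕ 0b11101100 ⊕ 0b00111001 = 0b00010010.
P'[2]: 0b11001011 ⊕ 0b11100111 ⊕ 0b10101111 = 0b10000011.
P'[3]: 0b00011101 ⊕ 0b00110000 ⊕ 0b10010011 = 0b10111110.
P'[4]: 0b00101010 ⊕ 0b00000100 ⊕ 0b00001000 = 0b00100110.
P'[5]: 0b10110011 ⊕ 0b10011100 ⊕ 0b00011111 = 0b00110000.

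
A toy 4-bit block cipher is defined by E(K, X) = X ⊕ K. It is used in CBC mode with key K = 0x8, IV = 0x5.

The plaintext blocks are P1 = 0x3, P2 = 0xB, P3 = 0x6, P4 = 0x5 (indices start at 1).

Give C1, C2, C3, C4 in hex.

CBC encryption: C_i = E(K, P_i ⊕ C_{i−1}), with C_{0} = IV.
C1: P1 ⊕ 0x5 = 0x6; E(K, 0x6) = 0xE.
C2: P2 ⊕ 0xE = 0x5; E(K, 0x5) = 0xD.
C3: P3 ⊕ 0xD = 0xB; E(K, 0xB) = 0x3.
C4: P4 ⊕ 0x3 = 0x6; E(K, 0x6) = 0xE.

C1 = 0xE, C2 = 0xD, C3 = 0x3, C4 = 0xE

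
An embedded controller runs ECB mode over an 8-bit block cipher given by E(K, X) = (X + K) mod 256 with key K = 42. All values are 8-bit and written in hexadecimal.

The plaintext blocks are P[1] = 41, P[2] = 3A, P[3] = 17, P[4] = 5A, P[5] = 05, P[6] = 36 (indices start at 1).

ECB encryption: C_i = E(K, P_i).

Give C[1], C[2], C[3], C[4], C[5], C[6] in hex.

C[1] = 83, C[2] = 7C, C[3] = 59, C[4] = 9C, C[5] = 47, C[6] = 78

C[1]: E(K, 41) = 83.
C[2]: E(K, 3A) = 7C.
C[3]: E(K, 17) = 59.
C[4]: E(K, 5A) = 9C.
C[5]: E(K, 05) = 47.
C[6]: E(K, 36) = 78.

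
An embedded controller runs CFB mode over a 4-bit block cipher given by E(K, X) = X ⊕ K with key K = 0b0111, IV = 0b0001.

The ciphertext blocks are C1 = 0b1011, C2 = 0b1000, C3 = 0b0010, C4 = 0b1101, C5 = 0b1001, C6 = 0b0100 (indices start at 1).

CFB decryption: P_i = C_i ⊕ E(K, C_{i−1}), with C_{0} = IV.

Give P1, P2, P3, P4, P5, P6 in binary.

P1 = 0b1101, P2 = 0b0100, P3 = 0b1101, P4 = 0b1000, P5 = 0b0011, P6 = 0b1010

P1: E(K, 0b0001) = 0b0110; 0b1011 ⊕ 0b0110 = 0b1101.
P2: E(K, 0b1011) = 0b1100; 0b1000 ⊕ 0b1100 = 0b0100.
P3: E(K, 0b1000) = 0b1111; 0b0010 ⊕ 0b1111 = 0b1101.
P4: E(K, 0b0010) = 0b0101; 0b1101 ⊕ 0b0101 = 0b1000.
P5: E(K, 0b1101) = 0b1010; 0b1001 ⊕ 0b1010 = 0b0011.
P6: E(K, 0b1001) = 0b1110; 0b0100 ⊕ 0b1110 = 0b1010.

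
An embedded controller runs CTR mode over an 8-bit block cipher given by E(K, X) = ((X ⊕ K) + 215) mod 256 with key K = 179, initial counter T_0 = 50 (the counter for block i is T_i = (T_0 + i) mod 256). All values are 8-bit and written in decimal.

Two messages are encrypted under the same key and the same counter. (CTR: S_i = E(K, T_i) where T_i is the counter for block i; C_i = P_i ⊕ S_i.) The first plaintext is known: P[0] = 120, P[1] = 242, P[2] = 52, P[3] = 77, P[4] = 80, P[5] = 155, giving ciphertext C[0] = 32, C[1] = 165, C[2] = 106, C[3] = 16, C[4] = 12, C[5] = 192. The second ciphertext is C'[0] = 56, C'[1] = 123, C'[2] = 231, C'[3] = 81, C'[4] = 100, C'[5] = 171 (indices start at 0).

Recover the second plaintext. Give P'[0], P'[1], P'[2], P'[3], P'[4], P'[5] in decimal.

In CTR with a reused counter, both messages share the same keystream S_i, so C_i ⊕ C'_i = P_i ⊕ P'_i and thus P'_i = P_i ⊕ C_i ⊕ C'_i.
P'[0]: 120 ⊕ 32 ⊕ 56 = 96.
P'[1]: 242 ⊕ 165 ⊕ 123 = 44.
P'[2]: 52 ⊕ 106 ⊕ 231 = 185.
P'[3]: 77 ⊕ 16 ⊕ 81 = 12.
P'[4]: 80 ⊕ 12 ⊕ 100 = 56.
P'[5]: 155 ⊕ 192 ⊕ 171 = 240.

P'[0] = 96, P'[1] = 44, P'[2] = 185, P'[3] = 12, P'[4] = 56, P'[5] = 240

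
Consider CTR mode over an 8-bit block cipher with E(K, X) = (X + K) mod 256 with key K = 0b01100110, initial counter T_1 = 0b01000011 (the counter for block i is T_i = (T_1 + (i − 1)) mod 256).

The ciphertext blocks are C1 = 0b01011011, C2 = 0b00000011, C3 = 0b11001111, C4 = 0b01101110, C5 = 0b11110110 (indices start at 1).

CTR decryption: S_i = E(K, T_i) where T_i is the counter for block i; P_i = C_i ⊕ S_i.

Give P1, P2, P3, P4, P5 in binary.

P1 = 0b11110010, P2 = 0b10101001, P3 = 0b01100100, P4 = 0b11000010, P5 = 0b01011011

P1: T = 0b01000011, S = E(K, T) = 0b10101001; 0b01011011 ⊕ 0b10101001 = 0b11110010.
P2: T = 0b01000100, S = E(K, T) = 0b10101010; 0b00000011 ⊕ 0b10101010 = 0b10101001.
P3: T = 0b01000101, S = E(K, T) = 0b10101011; 0b11001111 ⊕ 0b10101011 = 0b01100100.
P4: T = 0b01000110, S = E(K, T) = 0b10101100; 0b01101110 ⊕ 0b10101100 = 0b11000010.
P5: T = 0b01000111, S = E(K, T) = 0b10101101; 0b11110110 ⊕ 0b10101101 = 0b01011011.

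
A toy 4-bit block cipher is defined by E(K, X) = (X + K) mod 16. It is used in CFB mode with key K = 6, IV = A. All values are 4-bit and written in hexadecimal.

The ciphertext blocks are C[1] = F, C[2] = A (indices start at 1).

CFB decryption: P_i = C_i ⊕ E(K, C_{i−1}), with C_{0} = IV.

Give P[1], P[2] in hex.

P[1]: E(K, A) = 0; F ⊕ 0 = F.
P[2]: E(K, F) = 5; A ⊕ 5 = F.

P[1] = F, P[2] = F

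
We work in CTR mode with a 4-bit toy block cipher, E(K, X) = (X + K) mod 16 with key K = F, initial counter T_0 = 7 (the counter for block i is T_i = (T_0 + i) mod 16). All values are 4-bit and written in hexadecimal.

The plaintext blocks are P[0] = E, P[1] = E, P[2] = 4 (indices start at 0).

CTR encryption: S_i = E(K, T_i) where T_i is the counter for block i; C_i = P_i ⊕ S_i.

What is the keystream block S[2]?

8

C[0]: T = 7, S = E(K, T) = 6; E ⊕ 6 = 8.
C[1]: T = 8, S = E(K, T) = 7; E ⊕ 7 = 9.
C[2]: T = 9, S = E(K, T) = 8; 4 ⊕ 8 = C.
So S[2] = 8.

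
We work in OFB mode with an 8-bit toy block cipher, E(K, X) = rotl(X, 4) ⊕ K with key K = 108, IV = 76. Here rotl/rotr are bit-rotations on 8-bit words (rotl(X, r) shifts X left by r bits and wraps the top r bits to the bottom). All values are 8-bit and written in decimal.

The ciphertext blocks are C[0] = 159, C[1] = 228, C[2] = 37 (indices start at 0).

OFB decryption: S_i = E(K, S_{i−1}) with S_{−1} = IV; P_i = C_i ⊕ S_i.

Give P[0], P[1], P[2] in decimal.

P[0] = 55, P[1] = 2, P[2] = 39

P[0]: S = E(K, 76) = 168; 159 ⊕ 168 = 55.
P[1]: S = E(K, 168) = 230; 228 ⊕ 230 = 2.
P[2]: S = E(K, 230) = 2; 37 ⊕ 2 = 39.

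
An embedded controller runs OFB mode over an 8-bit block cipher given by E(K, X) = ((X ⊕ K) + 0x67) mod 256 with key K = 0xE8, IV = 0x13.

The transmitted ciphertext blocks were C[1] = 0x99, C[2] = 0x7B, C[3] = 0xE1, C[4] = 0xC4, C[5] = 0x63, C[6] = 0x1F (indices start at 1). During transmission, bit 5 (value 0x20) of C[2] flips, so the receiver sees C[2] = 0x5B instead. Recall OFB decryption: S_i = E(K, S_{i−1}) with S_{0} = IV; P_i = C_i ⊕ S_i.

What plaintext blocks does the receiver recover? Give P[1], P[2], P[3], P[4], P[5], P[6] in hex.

P[1] = 0xFB, P[2] = 0xAA, P[3] = 0x61, P[4] = 0x0B, P[5] = 0xED, P[6] = 0xD2

Only C[2] changed, to 0x5B. In OFB, a change in C_i flips the same bit in P_i only; the keystream is unaffected. Decrypting the received ciphertext:
P[1]: S = E(K, 0x13) = 0x62; 0x99 ⊕ 0x62 = 0xFB.
P[2]: S = E(K, 0x62) = 0xF1; 0x5B ⊕ 0xF1 = 0xAA.
P[3]: S = E(K, 0xF1) = 0x80; 0xE1 ⊕ 0x80 = 0x61.
P[4]: S = E(K, 0x80) = 0xCF; 0xC4 ⊕ 0xCF = 0x0B.
P[5]: S = E(K, 0xCF) = 0x8E; 0x63 ⊕ 0x8E = 0xED.
P[6]: S = E(K, 0x8E) = 0xCD; 0x1F ⊕ 0xCD = 0xD2.
Blocks that differ from the original plaintext: P[2].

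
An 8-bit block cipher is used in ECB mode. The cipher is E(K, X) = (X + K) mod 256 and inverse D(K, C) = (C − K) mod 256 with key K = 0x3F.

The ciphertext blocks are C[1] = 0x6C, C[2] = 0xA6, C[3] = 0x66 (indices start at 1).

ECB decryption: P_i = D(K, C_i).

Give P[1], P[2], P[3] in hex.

P[1]: D(K, 0x6C) = 0x2D.
P[2]: D(K, 0xA6) = 0x67.
P[3]: D(K, 0x66) = 0x27.

P[1] = 0x2D, P[2] = 0x67, P[3] = 0x27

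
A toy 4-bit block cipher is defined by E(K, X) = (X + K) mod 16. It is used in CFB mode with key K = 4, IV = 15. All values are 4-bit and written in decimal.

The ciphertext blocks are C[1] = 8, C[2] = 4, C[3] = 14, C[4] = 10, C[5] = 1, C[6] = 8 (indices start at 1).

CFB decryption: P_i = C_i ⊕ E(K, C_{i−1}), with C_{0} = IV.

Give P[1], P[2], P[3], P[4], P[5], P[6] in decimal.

P[1] = 11, P[2] = 8, P[3] = 6, P[4] = 8, P[5] = 15, P[6] = 13

P[1]: E(K, 15) = 3; 8 ⊕ 3 = 11.
P[2]: E(K, 8) = 12; 4 ⊕ 12 = 8.
P[3]: E(K, 4) = 8; 14 ⊕ 8 = 6.
P[4]: E(K, 14) = 2; 10 ⊕ 2 = 8.
P[5]: E(K, 10) = 14; 1 ⊕ 14 = 15.
P[6]: E(K, 1) = 5; 8 ⊕ 5 = 13.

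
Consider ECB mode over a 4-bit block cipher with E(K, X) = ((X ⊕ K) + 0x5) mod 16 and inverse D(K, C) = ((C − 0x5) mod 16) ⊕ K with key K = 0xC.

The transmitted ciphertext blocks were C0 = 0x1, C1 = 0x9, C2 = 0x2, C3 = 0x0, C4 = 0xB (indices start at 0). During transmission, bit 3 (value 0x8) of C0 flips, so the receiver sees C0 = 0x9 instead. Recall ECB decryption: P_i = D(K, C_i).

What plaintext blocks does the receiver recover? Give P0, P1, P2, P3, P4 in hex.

Only C0 changed, to 0x9. In ECB, a change in C_i affects only P_i. Decrypting the received ciphertext:
P0: D(K, 0x9) = 0x8.
P1: D(K, 0x9) = 0x8.
P2: D(K, 0x2) = 0x1.
P3: D(K, 0x0) = 0x7.
P4: D(K, 0xB) = 0xA.
Blocks that differ from the original plaintext: P0.

P0 = 0x8, P1 = 0x8, P2 = 0x1, P3 = 0x7, P4 = 0xA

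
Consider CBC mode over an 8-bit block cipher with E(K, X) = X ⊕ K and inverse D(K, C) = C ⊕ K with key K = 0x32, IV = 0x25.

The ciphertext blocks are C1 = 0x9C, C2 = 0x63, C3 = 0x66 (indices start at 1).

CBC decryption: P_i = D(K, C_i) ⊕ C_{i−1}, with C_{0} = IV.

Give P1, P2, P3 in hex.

P1: D(K, 0x9C) = 0xAE; 0xAE ⊕ 0x25 = 0x8B.
P2: D(K, 0x63) = 0x51; 0x51 ⊕ 0x9C = 0xCD.
P3: D(K, 0x66) = 0x54; 0x54 ⊕ 0x63 = 0x37.

P1 = 0x8B, P2 = 0xCD, P3 = 0x37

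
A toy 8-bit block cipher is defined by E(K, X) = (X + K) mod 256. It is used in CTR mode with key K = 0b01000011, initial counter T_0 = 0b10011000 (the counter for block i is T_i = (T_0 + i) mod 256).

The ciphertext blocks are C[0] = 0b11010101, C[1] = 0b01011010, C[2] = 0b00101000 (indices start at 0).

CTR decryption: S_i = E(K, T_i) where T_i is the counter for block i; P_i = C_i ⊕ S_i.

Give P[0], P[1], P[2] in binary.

P[0]: T = 0b10011000, S = E(K, T) = 0b11011011; 0b11010101 ⊕ 0b11011011 = 0b00001110.
P[1]: T = 0b10011001, S = E(K, T) = 0b11011100; 0b01011010 ⊕ 0b11011100 = 0b10000110.
P[2]: T = 0b10011010, S = E(K, T) = 0b11011101; 0b00101000 ⊕ 0b11011101 = 0b11110101.

P[0] = 0b00001110, P[1] = 0b10000110, P[2] = 0b11110101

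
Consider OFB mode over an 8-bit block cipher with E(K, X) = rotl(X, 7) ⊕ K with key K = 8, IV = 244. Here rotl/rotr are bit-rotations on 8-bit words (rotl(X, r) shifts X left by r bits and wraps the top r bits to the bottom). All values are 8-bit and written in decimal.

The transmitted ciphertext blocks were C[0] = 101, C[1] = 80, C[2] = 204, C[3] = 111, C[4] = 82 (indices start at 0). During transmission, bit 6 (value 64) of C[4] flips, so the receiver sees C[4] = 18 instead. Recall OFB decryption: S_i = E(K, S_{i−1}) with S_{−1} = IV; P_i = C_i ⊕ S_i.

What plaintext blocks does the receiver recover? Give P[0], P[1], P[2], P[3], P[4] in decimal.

Only C[4] changed, to 18. In OFB, a change in C_i flips the same bit in P_i only; the keystream is unaffected. Decrypting the received ciphertext:
P[0]: S = E(K, 244) = 114; 101 ⊕ 114 = 23.
P[1]: S = E(K, 114) = 49; 80 ⊕ 49 = 97.
P[2]: S = E(K, 49) = 144; 204 ⊕ 144 = 92.
P[3]: S = E(K, 144) = 64; 111 ⊕ 64 = 47.
P[4]: S = E(K, 64) = 40; 18 ⊕ 40 = 58.
Blocks that differ from the original plaintext: P[4].

P[0] = 23, P[1] = 97, P[2] = 92, P[3] = 47, P[4] = 58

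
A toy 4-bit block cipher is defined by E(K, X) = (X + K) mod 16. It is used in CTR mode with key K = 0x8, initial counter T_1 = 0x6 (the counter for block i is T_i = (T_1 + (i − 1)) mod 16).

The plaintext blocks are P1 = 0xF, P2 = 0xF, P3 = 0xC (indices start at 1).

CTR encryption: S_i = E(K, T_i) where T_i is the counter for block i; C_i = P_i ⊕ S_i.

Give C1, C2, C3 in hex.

C1: T = 0x6, S = E(K, T) = 0xE; 0xF ⊕ 0xE = 0x1.
C2: T = 0x7, S = E(K, T) = 0xF; 0xF ⊕ 0xF = 0x0.
C3: T = 0x8, S = E(K, T) = 0x0; 0xC ⊕ 0x0 = 0xC.

C1 = 0x1, C2 = 0x0, C3 = 0xC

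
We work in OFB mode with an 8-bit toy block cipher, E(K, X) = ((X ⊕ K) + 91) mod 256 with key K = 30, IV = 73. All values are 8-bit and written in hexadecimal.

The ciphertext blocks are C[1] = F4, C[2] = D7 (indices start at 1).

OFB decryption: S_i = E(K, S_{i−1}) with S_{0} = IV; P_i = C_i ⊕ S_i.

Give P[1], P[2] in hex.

P[1] = 20, P[2] = A2

P[1]: S = E(K, 73) = D4; F4 ⊕ D4 = 20.
P[2]: S = E(K, D4) = 75; D7 ⊕ 75 = A2.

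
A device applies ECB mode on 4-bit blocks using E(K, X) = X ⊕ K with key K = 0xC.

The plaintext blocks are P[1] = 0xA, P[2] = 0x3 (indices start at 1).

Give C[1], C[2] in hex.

ECB encryption: C_i = E(K, P_i).
C[1]: E(K, 0xA) = 0x6.
C[2]: E(K, 0x3) = 0xF.

C[1] = 0x6, C[2] = 0xF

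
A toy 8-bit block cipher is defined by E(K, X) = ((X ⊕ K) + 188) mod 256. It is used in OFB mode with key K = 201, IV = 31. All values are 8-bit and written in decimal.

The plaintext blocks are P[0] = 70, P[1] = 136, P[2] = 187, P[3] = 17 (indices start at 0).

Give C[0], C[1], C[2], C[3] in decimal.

C[0] = 212, C[1] = 159, C[2] = 33, C[3] = 30

OFB encryption: S_i = E(K, S_{i−1}) with S_{−1} = IV; C_i = P_i ⊕ S_i.
C[0]: S = E(K, 31) = 146; 70 ⊕ 146 = 212.
C[1]: S = E(K, 146) = 23; 136 ⊕ 23 = 159.
C[2]: S = E(K, 23) = 154; 187 ⊕ 154 = 33.
C[3]: S = E(K, 154) = 15; 17 ⊕ 15 = 30.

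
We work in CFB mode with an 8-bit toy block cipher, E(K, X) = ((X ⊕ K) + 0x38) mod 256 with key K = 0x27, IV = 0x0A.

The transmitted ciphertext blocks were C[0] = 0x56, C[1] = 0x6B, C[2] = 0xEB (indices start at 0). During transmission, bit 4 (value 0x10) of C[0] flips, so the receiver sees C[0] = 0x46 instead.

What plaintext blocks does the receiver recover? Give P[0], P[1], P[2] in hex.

CFB decryption: P_i = C_i ⊕ E(K, C_{i−1}), with C_{−1} = IV.
Only C[0] changed, to 0x46. In CFB, a change in C_i flips the same bit in P_i and garbles P_{i+1}. Decrypting the received ciphertext:
P[0]: E(K, 0x0A) = 0x65; 0x46 ⊕ 0x65 = 0x23.
P[1]: E(K, 0x46) = 0x99; 0x6B ⊕ 0x99 = 0xF2.
P[2]: E(K, 0x6B) = 0x84; 0xEB ⊕ 0x84 = 0x6F.
Blocks that differ from the original plaintext: P[0], P[1].

P[0] = 0x23, P[1] = 0xF2, P[2] = 0x6F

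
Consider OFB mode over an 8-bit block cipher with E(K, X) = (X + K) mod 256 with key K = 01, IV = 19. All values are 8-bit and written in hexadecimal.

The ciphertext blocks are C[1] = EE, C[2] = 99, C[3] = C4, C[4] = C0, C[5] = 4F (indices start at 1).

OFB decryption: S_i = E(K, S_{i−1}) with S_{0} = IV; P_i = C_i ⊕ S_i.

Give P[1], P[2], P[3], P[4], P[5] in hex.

P[1]: S = E(K, 19) = 1A; EE ⊕ 1A = F4.
P[2]: S = E(K, 1A) = 1B; 99 ⊕ 1B = 82.
P[3]: S = E(K, 1B) = 1C; C4 ⊕ 1C = D8.
P[4]: S = E(K, 1C) = 1D; C0 ⊕ 1D = DD.
P[5]: S = E(K, 1D) = 1E; 4F ⊕ 1E = 51.

P[1] = F4, P[2] = 82, P[3] = D8, P[4] = DD, P[5] = 51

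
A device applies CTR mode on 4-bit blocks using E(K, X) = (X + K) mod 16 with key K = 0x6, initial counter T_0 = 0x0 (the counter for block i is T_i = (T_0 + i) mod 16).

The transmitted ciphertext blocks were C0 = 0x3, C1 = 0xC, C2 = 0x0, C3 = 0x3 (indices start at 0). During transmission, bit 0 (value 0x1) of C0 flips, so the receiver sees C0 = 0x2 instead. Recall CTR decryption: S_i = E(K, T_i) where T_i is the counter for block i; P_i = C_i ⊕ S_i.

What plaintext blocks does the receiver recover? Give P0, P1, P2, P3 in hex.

Only C0 changed, to 0x2. In CTR, a change in C_i flips the same bit in P_i only; the keystream is unaffected. Decrypting the received ciphertext:
P0: T = 0x0, S = E(K, T) = 0x6; 0x2 ⊕ 0x6 = 0x4.
P1: T = 0x1, S = E(K, T) = 0x7; 0xC ⊕ 0x7 = 0xB.
P2: T = 0x2, S = E(K, T) = 0x8; 0x0 ⊕ 0x8 = 0x8.
P3: T = 0x3, S = E(K, T) = 0x9; 0x3 ⊕ 0x9 = 0xA.
Blocks that differ from the original plaintext: P0.

P0 = 0x4, P1 = 0xB, P2 = 0x8, P3 = 0xA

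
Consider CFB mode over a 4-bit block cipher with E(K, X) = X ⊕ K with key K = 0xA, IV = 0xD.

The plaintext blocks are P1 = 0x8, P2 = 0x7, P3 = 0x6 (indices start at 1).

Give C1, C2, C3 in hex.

C1 = 0xF, C2 = 0x2, C3 = 0xE

CFB encryption: C_i = P_i ⊕ E(K, C_{i−1}), with C_{0} = IV.
C1: E(K, 0xD) = 0x7; 0x8 ⊕ 0x7 = 0xF.
C2: E(K, 0xF) = 0x5; 0x7 ⊕ 0x5 = 0x2.
C3: E(K, 0x2) = 0x8; 0x6 ⊕ 0x8 = 0xE.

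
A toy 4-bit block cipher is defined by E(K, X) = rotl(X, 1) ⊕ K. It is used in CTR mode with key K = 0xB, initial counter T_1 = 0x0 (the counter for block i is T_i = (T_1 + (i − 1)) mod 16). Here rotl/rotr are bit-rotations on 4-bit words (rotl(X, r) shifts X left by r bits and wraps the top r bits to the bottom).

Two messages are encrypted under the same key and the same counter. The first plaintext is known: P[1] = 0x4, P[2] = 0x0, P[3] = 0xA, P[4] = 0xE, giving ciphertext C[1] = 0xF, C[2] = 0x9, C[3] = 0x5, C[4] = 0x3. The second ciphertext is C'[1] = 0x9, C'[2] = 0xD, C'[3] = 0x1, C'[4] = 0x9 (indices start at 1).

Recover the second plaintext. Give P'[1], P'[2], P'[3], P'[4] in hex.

In CTR with a reused counter, both messages share the same keystream S_i, so C_i ⊕ C'_i = P_i ⊕ P'_i and thus P'_i = P_i ⊕ C_i ⊕ C'_i.
P'[1]: 0x4 ⊕ 0xF ⊕ 0x9 = 0x2.
P'[2]: 0x0 ⊕ 0x9 ⊕ 0xD = 0x4.
P'[3]: 0xA ⊕ 0x5 ⊕ 0x1 = 0xE.
P'[4]: 0xE ⊕ 0x3 ⊕ 0x9 = 0x4.

P'[1] = 0x2, P'[2] = 0x4, P'[3] = 0xE, P'[4] = 0x4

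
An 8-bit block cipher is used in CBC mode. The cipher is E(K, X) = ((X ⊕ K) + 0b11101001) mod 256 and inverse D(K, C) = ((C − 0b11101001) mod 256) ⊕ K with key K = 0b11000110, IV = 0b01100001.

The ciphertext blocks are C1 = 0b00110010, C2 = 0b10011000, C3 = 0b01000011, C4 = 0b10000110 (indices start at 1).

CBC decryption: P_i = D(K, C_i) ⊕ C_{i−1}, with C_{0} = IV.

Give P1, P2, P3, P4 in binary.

P1: D(K, 0b00110010) = 0b10001111; 0b10001111 ⊕ 0b01100001 = 0b11101110.
P2: D(K, 0b10011000) = 0b01101001; 0b01101001 ⊕ 0b00110010 = 0b01011011.
P3: D(K, 0b01000011) = 0b10011100; 0b10011100 ⊕ 0b10011000 = 0b00000100.
P4: D(K, 0b10000110) = 0b01011011; 0b01011011 ⊕ 0b01000011 = 0b00011000.

P1 = 0b11101110, P2 = 0b01011011, P3 = 0b00000100, P4 = 0b00011000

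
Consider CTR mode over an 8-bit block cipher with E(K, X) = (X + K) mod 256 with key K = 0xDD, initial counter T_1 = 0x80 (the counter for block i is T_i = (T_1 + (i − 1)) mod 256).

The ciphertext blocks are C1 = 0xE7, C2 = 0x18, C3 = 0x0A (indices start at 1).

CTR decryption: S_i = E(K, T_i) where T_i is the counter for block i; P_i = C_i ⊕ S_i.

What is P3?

P3 = 0x55

P3: T = 0x82, S = E(K, T) = 0x5F; 0x0A ⊕ 0x5F = 0x55.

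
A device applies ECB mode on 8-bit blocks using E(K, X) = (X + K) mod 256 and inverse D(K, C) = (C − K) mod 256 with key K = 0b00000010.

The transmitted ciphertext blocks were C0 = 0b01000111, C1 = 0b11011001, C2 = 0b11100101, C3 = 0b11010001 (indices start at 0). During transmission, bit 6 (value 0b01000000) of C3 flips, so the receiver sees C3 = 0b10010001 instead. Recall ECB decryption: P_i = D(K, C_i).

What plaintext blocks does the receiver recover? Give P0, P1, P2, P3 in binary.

P0 = 0b01000101, P1 = 0b11010111, P2 = 0b11100011, P3 = 0b10001111

Only C3 changed, to 0b10010001. In ECB, a change in C_i affects only P_i. Decrypting the received ciphertext:
P0: D(K, 0b01000111) = 0b01000101.
P1: D(K, 0b11011001) = 0b11010111.
P2: D(K, 0b11100101) = 0b11100011.
P3: D(K, 0b10010001) = 0b10001111.
Blocks that differ from the original plaintext: P3.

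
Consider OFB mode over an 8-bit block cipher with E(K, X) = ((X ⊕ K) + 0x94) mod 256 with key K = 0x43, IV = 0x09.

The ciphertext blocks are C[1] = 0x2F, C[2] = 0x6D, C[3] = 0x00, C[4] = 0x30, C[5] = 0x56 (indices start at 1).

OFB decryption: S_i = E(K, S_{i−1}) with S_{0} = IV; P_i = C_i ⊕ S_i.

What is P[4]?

P[1]: S = E(K, 0x09) = 0xDE; 0x2F ⊕ 0xDE = 0xF1.
P[2]: S = E(K, 0xDE) = 0x31; 0x6D ⊕ 0x31 = 0x5C.
P[3]: S = E(K, 0x31) = 0x06; 0x00 ⊕ 0x06 = 0x06.
P[4]: S = E(K, 0x06) = 0xD9; 0x30 ⊕ 0xD9 = 0xE9.

P[4] = 0xE9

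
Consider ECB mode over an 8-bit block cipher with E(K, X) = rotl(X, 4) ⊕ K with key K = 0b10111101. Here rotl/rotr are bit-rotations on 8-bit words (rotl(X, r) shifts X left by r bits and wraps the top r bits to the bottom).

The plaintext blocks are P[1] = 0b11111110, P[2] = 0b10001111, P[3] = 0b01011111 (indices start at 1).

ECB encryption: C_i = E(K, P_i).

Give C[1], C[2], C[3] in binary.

C[1]: E(K, 0b11111110) = 0b01010010.
C[2]: E(K, 0b10001111) = 0b01000101.
C[3]: E(K, 0b01011111) = 0b01001000.

C[1] = 0b01010010, C[2] = 0b01000101, C[3] = 0b01001000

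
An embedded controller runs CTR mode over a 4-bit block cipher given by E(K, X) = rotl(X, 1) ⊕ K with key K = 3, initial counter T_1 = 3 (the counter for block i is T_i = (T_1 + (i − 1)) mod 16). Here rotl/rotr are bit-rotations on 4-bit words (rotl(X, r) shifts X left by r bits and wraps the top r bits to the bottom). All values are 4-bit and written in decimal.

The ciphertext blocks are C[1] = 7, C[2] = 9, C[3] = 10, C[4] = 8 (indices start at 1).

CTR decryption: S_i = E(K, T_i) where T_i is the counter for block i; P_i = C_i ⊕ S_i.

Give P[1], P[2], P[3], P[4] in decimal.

P[1] = 2, P[2] = 2, P[3] = 3, P[4] = 7

P[1]: T = 3, S = E(K, T) = 5; 7 ⊕ 5 = 2.
P[2]: T = 4, S = E(K, T) = 11; 9 ⊕ 11 = 2.
P[3]: T = 5, S = E(K, T) = 9; 10 ⊕ 9 = 3.
P[4]: T = 6, S = E(K, T) = 15; 8 ⊕ 15 = 7.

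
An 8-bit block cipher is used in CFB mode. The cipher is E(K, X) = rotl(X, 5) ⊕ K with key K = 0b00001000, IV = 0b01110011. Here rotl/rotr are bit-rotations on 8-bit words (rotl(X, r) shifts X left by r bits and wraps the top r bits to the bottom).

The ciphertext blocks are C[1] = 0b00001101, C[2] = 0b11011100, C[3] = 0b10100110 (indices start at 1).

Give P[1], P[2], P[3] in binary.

P[1] = 0b01101011, P[2] = 0b01110101, P[3] = 0b00110101

CFB decryption: P_i = C_i ⊕ E(K, C_{i−1}), with C_{0} = IV.
P[1]: E(K, 0b01110011) = 0b01100110; 0b00001101 ⊕ 0b01100110 = 0b01101011.
P[2]: E(K, 0b00001101) = 0b10101001; 0b11011100 ⊕ 0b10101001 = 0b01110101.
P[3]: E(K, 0b11011100) = 0b10010011; 0b10100110 ⊕ 0b10010011 = 0b00110101.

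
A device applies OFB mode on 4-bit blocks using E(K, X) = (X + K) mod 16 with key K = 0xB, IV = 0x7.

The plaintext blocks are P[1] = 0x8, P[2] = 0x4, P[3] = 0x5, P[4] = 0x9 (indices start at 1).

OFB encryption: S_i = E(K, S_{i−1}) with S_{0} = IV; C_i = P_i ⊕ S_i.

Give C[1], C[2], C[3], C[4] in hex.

C[1]: S = E(K, 0x7) = 0x2; 0x8 ⊕ 0x2 = 0xA.
C[2]: S = E(K, 0x2) = 0xD; 0x4 ⊕ 0xD = 0x9.
C[3]: S = E(K, 0xD) = 0x8; 0x5 ⊕ 0x8 = 0xD.
C[4]: S = E(K, 0x8) = 0x3; 0x9 ⊕ 0x3 = 0xA.

C[1] = 0xA, C[2] = 0x9, C[3] = 0xD, C[4] = 0xA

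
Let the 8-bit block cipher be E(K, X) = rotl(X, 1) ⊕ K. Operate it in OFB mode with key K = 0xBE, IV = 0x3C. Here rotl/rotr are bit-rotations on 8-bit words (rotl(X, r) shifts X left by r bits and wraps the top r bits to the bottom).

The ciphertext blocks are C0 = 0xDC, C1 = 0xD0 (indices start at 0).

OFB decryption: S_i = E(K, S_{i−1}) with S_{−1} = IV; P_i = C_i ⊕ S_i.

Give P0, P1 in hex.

P0 = 0x1A, P1 = 0xE3

P0: S = E(K, 0x3C) = 0xC6; 0xDC ⊕ 0xC6 = 0x1A.
P1: S = E(K, 0xC6) = 0x33; 0xD0 ⊕ 0x33 = 0xE3.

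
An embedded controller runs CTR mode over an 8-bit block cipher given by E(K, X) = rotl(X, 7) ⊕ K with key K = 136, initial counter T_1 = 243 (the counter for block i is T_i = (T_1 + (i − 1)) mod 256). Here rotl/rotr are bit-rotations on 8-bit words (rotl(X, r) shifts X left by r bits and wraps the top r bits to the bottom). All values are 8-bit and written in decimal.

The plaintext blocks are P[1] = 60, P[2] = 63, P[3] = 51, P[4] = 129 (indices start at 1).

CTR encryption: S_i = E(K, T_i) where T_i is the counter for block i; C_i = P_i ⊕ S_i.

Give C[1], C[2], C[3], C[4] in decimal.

C[1]: T = 243, S = E(K, T) = 113; 60 ⊕ 113 = 77.
C[2]: T = 244, S = E(K, T) = 242; 63 ⊕ 242 = 205.
C[3]: T = 245, S = E(K, T) = 114; 51 ⊕ 114 = 65.
C[4]: T = 246, S = E(K, T) = 243; 129 ⊕ 243 = 114.

C[1] = 77, C[2] = 205, C[3] = 65, C[4] = 114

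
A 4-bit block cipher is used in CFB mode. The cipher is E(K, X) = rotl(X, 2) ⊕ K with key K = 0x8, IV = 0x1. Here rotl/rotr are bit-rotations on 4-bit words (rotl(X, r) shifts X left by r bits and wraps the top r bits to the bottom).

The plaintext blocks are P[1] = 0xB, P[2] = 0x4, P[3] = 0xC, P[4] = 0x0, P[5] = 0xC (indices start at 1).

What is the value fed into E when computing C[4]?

0x0

CFB encryption: C_i = P_i ⊕ E(K, C_{i−1}), with C_{0} = IV.
C[1]: E(K, 0x1) = 0xC; 0xB ⊕ 0xC = 0x7.
C[2]: E(K, 0x7) = 0x5; 0x4 ⊕ 0x5 = 0x1.
C[3]: E(K, 0x1) = 0xC; 0xC ⊕ 0xC = 0x0.
C[4]: E(K, 0x0) = 0x8; 0x0 ⊕ 0x8 = 0x8.
So the input to E for block [4] is 0x0.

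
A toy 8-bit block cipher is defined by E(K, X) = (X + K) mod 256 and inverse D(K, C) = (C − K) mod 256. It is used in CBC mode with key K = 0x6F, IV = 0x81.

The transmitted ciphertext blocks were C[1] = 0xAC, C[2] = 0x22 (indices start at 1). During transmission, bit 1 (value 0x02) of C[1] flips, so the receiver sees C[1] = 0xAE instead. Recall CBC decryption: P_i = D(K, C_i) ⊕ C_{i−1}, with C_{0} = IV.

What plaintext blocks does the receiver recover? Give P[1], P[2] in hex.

Only C[1] changed, to 0xAE. In CBC, a change in C_i garbles P_i and flips the same bit in P_{i+1}. Decrypting the received ciphertext:
P[1]: D(K, 0xAE) = 0x3F; 0x3F ⊕ 0x81 = 0xBE.
P[2]: D(K, 0x22) = 0xB3; 0xB3 ⊕ 0xAE = 0x1D.
Blocks that differ from the original plaintext: P[1], P[2].

P[1] = 0xBE, P[2] = 0x1D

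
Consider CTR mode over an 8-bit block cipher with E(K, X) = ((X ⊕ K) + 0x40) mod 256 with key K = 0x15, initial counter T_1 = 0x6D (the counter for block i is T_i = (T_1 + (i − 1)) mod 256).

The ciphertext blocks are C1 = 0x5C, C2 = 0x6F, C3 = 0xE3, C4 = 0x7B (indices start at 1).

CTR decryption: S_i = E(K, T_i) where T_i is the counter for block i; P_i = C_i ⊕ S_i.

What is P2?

P2 = 0xD4

P2: T = 0x6E, S = E(K, T) = 0xBB; 0x6F ⊕ 0xBB = 0xD4.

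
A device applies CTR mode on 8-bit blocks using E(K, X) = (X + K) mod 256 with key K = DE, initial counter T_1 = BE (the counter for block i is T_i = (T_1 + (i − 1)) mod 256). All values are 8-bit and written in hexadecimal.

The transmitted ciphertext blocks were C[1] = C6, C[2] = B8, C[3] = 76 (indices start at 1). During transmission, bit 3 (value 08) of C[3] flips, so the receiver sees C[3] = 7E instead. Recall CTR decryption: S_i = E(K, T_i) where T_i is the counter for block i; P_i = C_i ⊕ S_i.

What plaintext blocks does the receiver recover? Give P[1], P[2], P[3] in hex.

P[1] = 5A, P[2] = 25, P[3] = E0

Only C[3] changed, to 7E. In CTR, a change in C_i flips the same bit in P_i only; the keystream is unaffected. Decrypting the received ciphertext:
P[1]: T = BE, S = E(K, T) = 9C; C6 ⊕ 9C = 5A.
P[2]: T = BF, S = E(K, T) = 9D; B8 ⊕ 9D = 25.
P[3]: T = C0, S = E(K, T) = 9E; 7E ⊕ 9E = E0.
Blocks that differ from the original plaintext: P[3].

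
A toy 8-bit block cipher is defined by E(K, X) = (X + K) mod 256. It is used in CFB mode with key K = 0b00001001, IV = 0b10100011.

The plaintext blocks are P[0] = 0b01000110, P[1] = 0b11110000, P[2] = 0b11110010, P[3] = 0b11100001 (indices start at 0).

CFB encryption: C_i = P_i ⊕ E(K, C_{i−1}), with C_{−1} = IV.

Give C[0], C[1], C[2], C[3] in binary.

C[0] = 0b11101010, C[1] = 0b00000011, C[2] = 0b11111110, C[3] = 0b11100110

C[0]: E(K, 0b10100011) = 0b10101100; 0b01000110 ⊕ 0b10101100 = 0b11101010.
C[1]: E(K, 0b11101010) = 0b11110011; 0b11110000 ⊕ 0b11110011 = 0b00000011.
C[2]: E(K, 0b00000011) = 0b00001100; 0b11110010 ⊕ 0b00001100 = 0b11111110.
C[3]: E(K, 0b11111110) = 0b00000111; 0b11100001 ⊕ 0b00000111 = 0b11100110.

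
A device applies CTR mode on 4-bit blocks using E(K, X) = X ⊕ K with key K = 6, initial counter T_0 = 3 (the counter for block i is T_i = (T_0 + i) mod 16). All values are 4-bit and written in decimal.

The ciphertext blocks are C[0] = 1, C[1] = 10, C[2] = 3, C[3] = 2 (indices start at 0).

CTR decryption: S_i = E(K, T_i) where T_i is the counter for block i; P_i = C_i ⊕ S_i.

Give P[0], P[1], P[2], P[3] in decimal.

P[0]: T = 3, S = E(K, T) = 5; 1 ⊕ 5 = 4.
P[1]: T = 4, S = E(K, T) = 2; 10 ⊕ 2 = 8.
P[2]: T = 5, S = E(K, T) = 3; 3 ⊕ 3 = 0.
P[3]: T = 6, S = E(K, T) = 0; 2 ⊕ 0 = 2.

P[0] = 4, P[1] = 8, P[2] = 0, P[3] = 2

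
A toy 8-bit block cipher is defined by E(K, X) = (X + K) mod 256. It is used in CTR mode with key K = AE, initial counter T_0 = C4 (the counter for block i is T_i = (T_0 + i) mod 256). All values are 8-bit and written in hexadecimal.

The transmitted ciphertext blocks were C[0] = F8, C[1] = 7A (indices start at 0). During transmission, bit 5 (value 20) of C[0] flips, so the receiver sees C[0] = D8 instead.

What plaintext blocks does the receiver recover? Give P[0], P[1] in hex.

P[0] = AA, P[1] = 09

CTR decryption: S_i = E(K, T_i) where T_i is the counter for block i; P_i = C_i ⊕ S_i.
Only C[0] changed, to D8. In CTR, a change in C_i flips the same bit in P_i only; the keystream is unaffected. Decrypting the received ciphertext:
P[0]: T = C4, S = E(K, T) = 72; D8 ⊕ 72 = AA.
P[1]: T = C5, S = E(K, T) = 73; 7A ⊕ 73 = 09.
Blocks that differ from the original plaintext: P[0].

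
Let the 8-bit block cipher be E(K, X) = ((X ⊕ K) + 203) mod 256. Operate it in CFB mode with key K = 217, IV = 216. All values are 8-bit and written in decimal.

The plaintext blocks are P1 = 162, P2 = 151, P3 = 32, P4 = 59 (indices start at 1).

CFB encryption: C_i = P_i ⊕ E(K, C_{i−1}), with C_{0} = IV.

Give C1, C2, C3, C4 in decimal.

C1: E(K, 216) = 204; 162 ⊕ 204 = 110.
C2: E(K, 110) = 130; 151 ⊕ 130 = 21.
C3: E(K, 21) = 151; 32 ⊕ 151 = 183.
C4: E(K, 183) = 57; 59 ⊕ 57 = 2.

C1 = 110, C2 = 21, C3 = 183, C4 = 2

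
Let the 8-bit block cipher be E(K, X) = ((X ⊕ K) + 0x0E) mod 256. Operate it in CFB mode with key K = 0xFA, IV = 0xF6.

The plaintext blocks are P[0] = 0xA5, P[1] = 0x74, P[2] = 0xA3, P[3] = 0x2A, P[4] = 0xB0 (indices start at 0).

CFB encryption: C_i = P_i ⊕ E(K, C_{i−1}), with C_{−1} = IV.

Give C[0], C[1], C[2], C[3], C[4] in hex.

C[0] = 0xBF, C[1] = 0x27, C[2] = 0x48, C[3] = 0xEA, C[4] = 0xAE

C[0]: E(K, 0xF6) = 0x1A; 0xA5 ⊕ 0x1A = 0xBF.
C[1]: E(K, 0xBF) = 0x53; 0x74 ⊕ 0x53 = 0x27.
C[2]: E(K, 0x27) = 0xEB; 0xA3 ⊕ 0xEB = 0x48.
C[3]: E(K, 0x48) = 0xC0; 0x2A ⊕ 0xC0 = 0xEA.
C[4]: E(K, 0xEA) = 0x1E; 0xB0 ⊕ 0x1E = 0xAE.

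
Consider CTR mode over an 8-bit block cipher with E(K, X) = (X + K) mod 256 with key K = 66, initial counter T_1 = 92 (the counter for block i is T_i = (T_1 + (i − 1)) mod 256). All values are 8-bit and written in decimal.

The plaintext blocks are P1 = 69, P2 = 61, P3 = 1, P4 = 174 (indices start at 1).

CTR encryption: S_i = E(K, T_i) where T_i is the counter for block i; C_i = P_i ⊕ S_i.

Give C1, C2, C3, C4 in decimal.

C1 = 219, C2 = 162, C3 = 161, C4 = 15

C1: T = 92, S = E(K, T) = 158; 69 ⊕ 158 = 219.
C2: T = 93, S = E(K, T) = 159; 61 ⊕ 159 = 162.
C3: T = 94, S = E(K, T) = 160; 1 ⊕ 160 = 161.
C4: T = 95, S = E(K, T) = 161; 174 ⊕ 161 = 15.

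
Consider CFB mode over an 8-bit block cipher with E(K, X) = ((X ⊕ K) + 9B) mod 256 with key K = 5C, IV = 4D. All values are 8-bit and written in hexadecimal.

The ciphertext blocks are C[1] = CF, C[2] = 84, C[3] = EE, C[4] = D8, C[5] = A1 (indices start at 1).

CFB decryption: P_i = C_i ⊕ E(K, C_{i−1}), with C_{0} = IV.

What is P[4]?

P[4]: E(K, EE) = 4D; D8 ⊕ 4D = 95.

P[4] = 95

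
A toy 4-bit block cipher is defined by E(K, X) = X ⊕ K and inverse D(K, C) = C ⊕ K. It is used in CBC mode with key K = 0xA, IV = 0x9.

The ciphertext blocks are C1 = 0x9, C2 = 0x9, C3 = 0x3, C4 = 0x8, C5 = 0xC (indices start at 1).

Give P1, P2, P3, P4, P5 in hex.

P1 = 0xA, P2 = 0xA, P3 = 0x0, P4 = 0x1, P5 = 0xE

CBC decryption: P_i = D(K, C_i) ⊕ C_{i−1}, with C_{0} = IV.
P1: D(K, 0x9) = 0x3; 0x3 ⊕ 0x9 = 0xA.
P2: D(K, 0x9) = 0x3; 0x3 ⊕ 0x9 = 0xA.
P3: D(K, 0x3) = 0x9; 0x9 ⊕ 0x9 = 0x0.
P4: D(K, 0x8) = 0x2; 0x2 ⊕ 0x3 = 0x1.
P5: D(K, 0xC) = 0x6; 0x6 ⊕ 0x8 = 0xE.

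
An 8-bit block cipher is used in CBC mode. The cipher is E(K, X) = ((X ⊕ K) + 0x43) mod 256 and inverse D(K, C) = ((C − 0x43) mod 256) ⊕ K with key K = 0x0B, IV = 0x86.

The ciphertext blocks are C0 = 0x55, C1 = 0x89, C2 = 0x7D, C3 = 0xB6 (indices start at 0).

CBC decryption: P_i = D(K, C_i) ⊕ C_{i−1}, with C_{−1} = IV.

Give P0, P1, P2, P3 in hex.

P0 = 0x9F, P1 = 0x18, P2 = 0xB8, P3 = 0x05

P0: D(K, 0x55) = 0x19; 0x19 ⊕ 0x86 = 0x9F.
P1: D(K, 0x89) = 0x4D; 0x4D ⊕ 0x55 = 0x18.
P2: D(K, 0x7D) = 0x31; 0x31 ⊕ 0x89 = 0xB8.
P3: D(K, 0xB6) = 0x78; 0x78 ⊕ 0x7D = 0x05.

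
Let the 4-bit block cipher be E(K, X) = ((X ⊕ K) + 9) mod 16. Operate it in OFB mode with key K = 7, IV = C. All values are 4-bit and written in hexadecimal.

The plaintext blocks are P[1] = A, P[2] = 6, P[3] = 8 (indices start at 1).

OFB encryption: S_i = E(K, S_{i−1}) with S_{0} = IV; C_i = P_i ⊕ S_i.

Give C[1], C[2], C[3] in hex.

C[1]: S = E(K, C) = 4; A ⊕ 4 = E.
C[2]: S = E(K, 4) = C; 6 ⊕ C = A.
C[3]: S = E(K, C) = 4; 8 ⊕ 4 = C.

C[1] = E, C[2] = A, C[3] = C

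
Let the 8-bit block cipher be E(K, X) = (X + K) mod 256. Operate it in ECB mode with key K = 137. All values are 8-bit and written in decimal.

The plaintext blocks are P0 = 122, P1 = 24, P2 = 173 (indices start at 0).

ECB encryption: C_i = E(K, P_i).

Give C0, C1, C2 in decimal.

C0 = 3, C1 = 161, C2 = 54

C0: E(K, 122) = 3.
C1: E(K, 24) = 161.
C2: E(K, 173) = 54.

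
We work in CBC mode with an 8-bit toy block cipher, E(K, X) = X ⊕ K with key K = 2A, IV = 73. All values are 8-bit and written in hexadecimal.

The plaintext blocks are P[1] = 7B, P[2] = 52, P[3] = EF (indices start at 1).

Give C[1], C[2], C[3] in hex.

C[1] = 22, C[2] = 5A, C[3] = 9F

CBC encryption: C_i = E(K, P_i ⊕ C_{i−1}), with C_{0} = IV.
C[1]: P[1] ⊕ 73 = 08; E(K, 08) = 22.
C[2]: P[2] ⊕ 22 = 70; E(K, 70) = 5A.
C[3]: P[3] ⊕ 5A = B5; E(K, B5) = 9F.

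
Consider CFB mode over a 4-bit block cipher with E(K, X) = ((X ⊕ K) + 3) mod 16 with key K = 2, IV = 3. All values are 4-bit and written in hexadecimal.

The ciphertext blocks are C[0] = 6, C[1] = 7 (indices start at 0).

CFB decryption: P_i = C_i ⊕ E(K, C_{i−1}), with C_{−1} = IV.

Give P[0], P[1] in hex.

P[0] = 2, P[1] = 0

P[0]: E(K, 3) = 4; 6 ⊕ 4 = 2.
P[1]: E(K, 6) = 7; 7 ⊕ 7 = 0.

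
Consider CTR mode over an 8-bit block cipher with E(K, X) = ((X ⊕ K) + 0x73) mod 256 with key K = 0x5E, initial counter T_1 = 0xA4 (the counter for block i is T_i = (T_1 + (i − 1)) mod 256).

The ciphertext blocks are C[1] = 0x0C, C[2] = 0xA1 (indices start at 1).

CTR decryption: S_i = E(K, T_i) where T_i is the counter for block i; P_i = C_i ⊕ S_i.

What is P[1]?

P[1] = 0x61

P[1]: T = 0xA4, S = E(K, T) = 0x6D; 0x0C ⊕ 0x6D = 0x61.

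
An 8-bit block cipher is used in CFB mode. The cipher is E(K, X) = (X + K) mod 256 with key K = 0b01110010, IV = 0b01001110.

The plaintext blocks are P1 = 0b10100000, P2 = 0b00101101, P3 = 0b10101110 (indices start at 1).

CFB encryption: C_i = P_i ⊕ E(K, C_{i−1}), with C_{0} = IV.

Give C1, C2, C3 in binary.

C1: E(K, 0b01001110) = 0b11000000; 0b10100000 ⊕ 0b11000000 = 0b01100000.
C2: E(K, 0b01100000) = 0b11010010; 0b00101101 ⊕ 0b11010010 = 0b11111111.
C3: E(K, 0b11111111) = 0b01110001; 0b10101110 ⊕ 0b01110001 = 0b11011111.

C1 = 0b01100000, C2 = 0b11111111, C3 = 0b11011111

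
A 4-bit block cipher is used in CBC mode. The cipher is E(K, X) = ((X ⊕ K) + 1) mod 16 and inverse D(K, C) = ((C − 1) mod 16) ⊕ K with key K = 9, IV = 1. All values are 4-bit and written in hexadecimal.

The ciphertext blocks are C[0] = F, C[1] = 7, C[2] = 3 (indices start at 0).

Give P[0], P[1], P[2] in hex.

P[0] = 6, P[1] = 0, P[2] = C

CBC decryption: P_i = D(K, C_i) ⊕ C_{i−1}, with C_{−1} = IV.
P[0]: D(K, F) = 7; 7 ⊕ 1 = 6.
P[1]: D(K, 7) = F; F ⊕ F = 0.
P[2]: D(K, 3) = B; B ⊕ 7 = C.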